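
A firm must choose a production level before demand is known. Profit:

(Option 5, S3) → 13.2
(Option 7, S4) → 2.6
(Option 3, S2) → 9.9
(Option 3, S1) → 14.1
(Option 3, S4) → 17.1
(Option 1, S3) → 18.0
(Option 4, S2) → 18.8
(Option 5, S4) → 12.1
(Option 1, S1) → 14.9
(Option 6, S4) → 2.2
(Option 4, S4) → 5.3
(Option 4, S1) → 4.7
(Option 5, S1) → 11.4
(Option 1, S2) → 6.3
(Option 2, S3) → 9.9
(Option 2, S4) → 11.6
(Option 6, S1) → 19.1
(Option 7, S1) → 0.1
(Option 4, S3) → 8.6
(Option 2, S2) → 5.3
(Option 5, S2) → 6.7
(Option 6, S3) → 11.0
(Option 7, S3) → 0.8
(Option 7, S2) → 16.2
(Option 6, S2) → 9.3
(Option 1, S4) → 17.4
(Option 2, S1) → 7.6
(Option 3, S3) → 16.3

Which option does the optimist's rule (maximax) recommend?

Row maxima: Option 1=18.0, Option 2=11.6, Option 3=17.1, Option 4=18.8, Option 5=13.2, Option 6=19.1, Option 7=16.2
Best best-case = 19.1 → Option 6.

Option 6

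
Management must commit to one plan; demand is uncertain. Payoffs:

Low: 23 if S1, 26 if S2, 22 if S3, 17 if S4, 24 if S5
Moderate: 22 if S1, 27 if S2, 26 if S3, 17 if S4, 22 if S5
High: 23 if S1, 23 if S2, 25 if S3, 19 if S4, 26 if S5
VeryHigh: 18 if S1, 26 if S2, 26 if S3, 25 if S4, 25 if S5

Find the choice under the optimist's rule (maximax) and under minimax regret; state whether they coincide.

maximax → Moderate; minimax regret → VeryHigh (disagree)

Row maxima: Low=26, Moderate=27, High=26, VeryHigh=26
Best best-case = 27 → Moderate.
Column bests: S1=23, S2=27, S3=26, S4=25, S5=26.
Low regrets: 0, 1, 4, 8, 2 → max 8
Moderate regrets: 1, 0, 0, 8, 4 → max 8
High regrets: 0, 4, 1, 6, 0 → max 6
VeryHigh regrets: 5, 1, 0, 0, 1 → max 5
Smallest max regret = 5 → VeryHigh.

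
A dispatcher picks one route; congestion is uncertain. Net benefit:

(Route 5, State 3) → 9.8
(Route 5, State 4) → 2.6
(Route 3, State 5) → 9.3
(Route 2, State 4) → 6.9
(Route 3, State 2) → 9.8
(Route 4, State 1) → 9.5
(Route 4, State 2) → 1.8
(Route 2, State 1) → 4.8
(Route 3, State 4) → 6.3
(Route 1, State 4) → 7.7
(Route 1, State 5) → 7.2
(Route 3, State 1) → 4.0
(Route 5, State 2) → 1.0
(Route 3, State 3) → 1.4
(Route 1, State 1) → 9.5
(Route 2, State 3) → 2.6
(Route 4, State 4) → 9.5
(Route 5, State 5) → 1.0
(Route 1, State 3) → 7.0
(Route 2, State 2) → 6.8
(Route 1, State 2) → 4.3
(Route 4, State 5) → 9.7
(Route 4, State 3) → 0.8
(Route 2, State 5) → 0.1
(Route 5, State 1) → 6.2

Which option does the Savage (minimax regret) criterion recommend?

Column bests: State 1=9.5, State 2=9.8, State 3=9.8, State 4=9.5, State 5=9.7.
Route 1 regrets: 0.0, 5.5, 2.8, 1.8, 2.5 → max 5.5
Route 2 regrets: 4.7, 3.0, 7.2, 2.6, 9.6 → max 9.6
Route 3 regrets: 5.5, 0.0, 8.4, 3.2, 0.4 → max 8.4
Route 4 regrets: 0.0, 8.0, 9.0, 0.0, 0.0 → max 9.0
Route 5 regrets: 3.3, 8.8, 0.0, 6.9, 8.7 → max 8.8
Smallest max regret = 5.5 → Route 1.

Route 1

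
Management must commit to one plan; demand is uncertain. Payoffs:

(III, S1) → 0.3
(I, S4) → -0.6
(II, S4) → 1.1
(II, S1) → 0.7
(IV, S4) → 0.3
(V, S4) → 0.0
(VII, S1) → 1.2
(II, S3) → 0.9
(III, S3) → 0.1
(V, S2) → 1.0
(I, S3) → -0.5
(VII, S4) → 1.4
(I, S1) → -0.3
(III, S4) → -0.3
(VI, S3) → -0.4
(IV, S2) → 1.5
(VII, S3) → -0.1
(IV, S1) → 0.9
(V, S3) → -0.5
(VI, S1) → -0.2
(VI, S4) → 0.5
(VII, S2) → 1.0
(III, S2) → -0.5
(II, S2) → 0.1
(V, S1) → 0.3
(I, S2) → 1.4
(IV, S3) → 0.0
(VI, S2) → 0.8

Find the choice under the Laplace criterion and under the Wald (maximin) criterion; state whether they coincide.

laplace → VII; maximin → II (disagree)

Row averages: I=0, II=0.7, III=-0.1, IV=0.675, V=0.2, VI=0.175, VII=0.875
Highest average = 0.875 → VII.
Row minima: I=-0.6, II=0.1, III=-0.5, IV=0.0, V=-0.5, VI=-0.4, VII=-0.1
Best worst-case = 0.1 → II.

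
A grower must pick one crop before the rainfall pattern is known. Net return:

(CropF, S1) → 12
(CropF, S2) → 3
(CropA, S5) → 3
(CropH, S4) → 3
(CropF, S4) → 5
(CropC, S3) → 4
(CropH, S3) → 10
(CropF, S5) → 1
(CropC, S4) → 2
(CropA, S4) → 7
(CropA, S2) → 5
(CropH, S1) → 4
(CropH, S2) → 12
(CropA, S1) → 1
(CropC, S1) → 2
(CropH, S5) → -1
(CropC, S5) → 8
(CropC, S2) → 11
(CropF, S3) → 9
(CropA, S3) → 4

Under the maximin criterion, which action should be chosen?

Row minima: CropA=1, CropC=2, CropF=1, CropH=-1
Best worst-case = 2 → CropC.

CropC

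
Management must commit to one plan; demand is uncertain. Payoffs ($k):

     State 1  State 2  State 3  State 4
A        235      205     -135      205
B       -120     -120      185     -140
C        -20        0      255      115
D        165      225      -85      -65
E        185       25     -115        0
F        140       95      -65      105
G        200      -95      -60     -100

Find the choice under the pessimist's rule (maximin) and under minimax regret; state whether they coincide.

Row minima: A=-135, B=-140, C=-20, D=-85, E=-115, F=-65, G=-100
Best worst-case = -20 → C.
Column bests: State 1=235, State 2=225, State 3=255, State 4=205.
A regrets: 0, 20, 390, 0 → max 390
B regrets: 355, 345, 70, 345 → max 355
C regrets: 255, 225, 0, 90 → max 255
D regrets: 70, 0, 340, 270 → max 340
E regrets: 50, 200, 370, 205 → max 370
F regrets: 95, 130, 320, 100 → max 320
G regrets: 35, 320, 315, 305 → max 320
Smallest max regret = 255 → C.

maximin → C; minimax regret → C (agree)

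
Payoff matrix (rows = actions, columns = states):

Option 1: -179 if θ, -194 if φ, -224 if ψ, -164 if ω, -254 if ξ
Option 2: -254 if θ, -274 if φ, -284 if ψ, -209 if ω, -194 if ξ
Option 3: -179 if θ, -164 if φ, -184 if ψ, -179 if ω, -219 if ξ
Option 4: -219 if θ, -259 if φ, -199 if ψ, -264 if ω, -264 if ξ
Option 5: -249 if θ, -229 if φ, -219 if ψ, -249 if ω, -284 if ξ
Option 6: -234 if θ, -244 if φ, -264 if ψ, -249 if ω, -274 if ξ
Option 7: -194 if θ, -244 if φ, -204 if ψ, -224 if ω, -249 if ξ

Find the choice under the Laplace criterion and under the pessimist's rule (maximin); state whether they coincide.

Row averages: Option 1=-203, Option 2=-243, Option 3=-185, Option 4=-241, Option 5=-246, Option 6=-253, Option 7=-223
Highest average = -185 → Option 3.
Row minima: Option 1=-254, Option 2=-284, Option 3=-219, Option 4=-264, Option 5=-284, Option 6=-274, Option 7=-249
Best worst-case = -219 → Option 3.

laplace → Option 3; maximin → Option 3 (agree)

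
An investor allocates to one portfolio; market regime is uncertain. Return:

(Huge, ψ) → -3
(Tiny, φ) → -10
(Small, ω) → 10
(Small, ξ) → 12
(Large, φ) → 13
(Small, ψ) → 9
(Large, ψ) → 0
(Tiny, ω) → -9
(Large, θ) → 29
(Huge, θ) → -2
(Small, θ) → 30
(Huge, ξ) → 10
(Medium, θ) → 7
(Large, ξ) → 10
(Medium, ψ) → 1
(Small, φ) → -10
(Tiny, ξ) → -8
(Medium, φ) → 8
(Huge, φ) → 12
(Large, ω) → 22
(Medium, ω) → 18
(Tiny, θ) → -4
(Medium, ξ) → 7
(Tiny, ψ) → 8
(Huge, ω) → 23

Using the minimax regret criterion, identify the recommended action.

Large

Column bests: θ=30, φ=13, ψ=9, ω=23, ξ=12.
Tiny regrets: 34, 23, 1, 32, 20 → max 34
Small regrets: 0, 23, 0, 13, 0 → max 23
Medium regrets: 23, 5, 8, 5, 5 → max 23
Large regrets: 1, 0, 9, 1, 2 → max 9
Huge regrets: 32, 1, 12, 0, 2 → max 32
Smallest max regret = 9 → Large.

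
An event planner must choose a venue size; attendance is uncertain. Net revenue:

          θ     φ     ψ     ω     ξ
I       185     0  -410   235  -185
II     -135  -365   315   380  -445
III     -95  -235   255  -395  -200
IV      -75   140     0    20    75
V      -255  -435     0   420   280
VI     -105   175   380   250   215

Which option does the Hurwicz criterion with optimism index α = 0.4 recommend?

I: 0.4·235 + 0.6·(-410) = -152
II: 0.4·380 + 0.6·(-445) = -115
III: 0.4·255 + 0.6·(-395) = -135
IV: 0.4·140 + 0.6·(-75) = 11
V: 0.4·420 + 0.6·(-435) = -93
VI: 0.4·380 + 0.6·(-105) = 89
Highest Hurwicz score = 89 → VI.

VI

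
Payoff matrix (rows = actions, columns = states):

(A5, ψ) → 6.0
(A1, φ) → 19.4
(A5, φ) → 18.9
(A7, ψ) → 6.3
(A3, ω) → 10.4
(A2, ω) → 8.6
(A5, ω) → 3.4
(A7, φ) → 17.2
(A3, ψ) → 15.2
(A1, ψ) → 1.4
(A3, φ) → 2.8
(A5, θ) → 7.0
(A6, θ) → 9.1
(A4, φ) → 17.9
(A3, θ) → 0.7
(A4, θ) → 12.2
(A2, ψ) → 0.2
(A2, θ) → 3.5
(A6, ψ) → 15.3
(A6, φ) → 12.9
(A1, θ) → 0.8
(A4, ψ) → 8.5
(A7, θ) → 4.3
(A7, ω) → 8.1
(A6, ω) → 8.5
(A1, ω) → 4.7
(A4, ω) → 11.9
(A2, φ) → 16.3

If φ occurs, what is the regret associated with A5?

0.5

Best payoff under φ is 19.4.
Regret = 19.4 − 18.9 = 0.5.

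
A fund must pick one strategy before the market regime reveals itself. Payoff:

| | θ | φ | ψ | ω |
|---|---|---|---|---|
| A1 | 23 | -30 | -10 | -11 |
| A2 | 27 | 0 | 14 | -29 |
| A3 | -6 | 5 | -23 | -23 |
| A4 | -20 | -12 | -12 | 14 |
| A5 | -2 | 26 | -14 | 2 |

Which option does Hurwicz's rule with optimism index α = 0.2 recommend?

A5

A1: 0.2·23 + 0.8·(-30) = -19.4
A2: 0.2·27 + 0.8·(-29) = -17.8
A3: 0.2·5 + 0.8·(-23) = -17.4
A4: 0.2·14 + 0.8·(-20) = -13.2
A5: 0.2·26 + 0.8·(-14) = -6
Highest Hurwicz score = -6 → A5.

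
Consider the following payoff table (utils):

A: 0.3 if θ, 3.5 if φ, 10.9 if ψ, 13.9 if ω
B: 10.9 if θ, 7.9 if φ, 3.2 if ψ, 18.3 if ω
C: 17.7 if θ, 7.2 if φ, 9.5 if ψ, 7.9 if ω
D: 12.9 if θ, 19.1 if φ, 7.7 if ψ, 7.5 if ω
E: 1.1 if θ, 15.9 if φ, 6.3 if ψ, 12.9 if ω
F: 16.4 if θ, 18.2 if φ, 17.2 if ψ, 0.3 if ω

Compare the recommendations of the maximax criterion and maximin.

Row maxima: A=13.9, B=18.3, C=17.7, D=19.1, E=15.9, F=18.2
Best best-case = 19.1 → D.
Row minima: A=0.3, B=3.2, C=7.2, D=7.5, E=1.1, F=0.3
Best worst-case = 7.5 → D.

maximax → D; maximin → D (agree)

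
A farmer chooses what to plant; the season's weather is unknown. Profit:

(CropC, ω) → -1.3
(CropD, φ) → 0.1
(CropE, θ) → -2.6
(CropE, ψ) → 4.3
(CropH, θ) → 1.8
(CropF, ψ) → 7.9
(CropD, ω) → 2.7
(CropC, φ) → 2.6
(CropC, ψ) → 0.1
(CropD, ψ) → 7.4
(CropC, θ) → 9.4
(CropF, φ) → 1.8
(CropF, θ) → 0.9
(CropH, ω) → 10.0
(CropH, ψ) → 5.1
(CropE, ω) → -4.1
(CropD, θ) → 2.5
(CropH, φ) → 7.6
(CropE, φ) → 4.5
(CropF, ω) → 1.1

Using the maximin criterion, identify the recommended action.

CropH

Row minima: CropH=1.8, CropF=0.9, CropC=-1.3, CropD=0.1, CropE=-4.1
Best worst-case = 1.8 → CropH.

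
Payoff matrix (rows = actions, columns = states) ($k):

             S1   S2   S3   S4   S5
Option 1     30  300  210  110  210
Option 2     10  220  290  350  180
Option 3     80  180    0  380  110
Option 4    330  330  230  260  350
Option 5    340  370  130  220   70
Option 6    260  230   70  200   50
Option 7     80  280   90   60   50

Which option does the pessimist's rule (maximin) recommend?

Option 4

Row minima: Option 1=30, Option 2=10, Option 3=0, Option 4=230, Option 5=70, Option 6=50, Option 7=50
Best worst-case = 230 → Option 4.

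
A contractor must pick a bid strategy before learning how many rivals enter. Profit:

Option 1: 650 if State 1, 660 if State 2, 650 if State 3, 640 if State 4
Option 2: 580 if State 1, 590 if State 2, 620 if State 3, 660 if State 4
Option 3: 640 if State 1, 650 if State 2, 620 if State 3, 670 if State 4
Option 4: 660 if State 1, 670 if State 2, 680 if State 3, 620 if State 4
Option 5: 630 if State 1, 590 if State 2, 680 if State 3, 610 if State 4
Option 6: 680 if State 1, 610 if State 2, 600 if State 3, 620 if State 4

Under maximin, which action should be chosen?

Row minima: Option 1=640, Option 2=580, Option 3=620, Option 4=620, Option 5=590, Option 6=600
Best worst-case = 640 → Option 1.

Option 1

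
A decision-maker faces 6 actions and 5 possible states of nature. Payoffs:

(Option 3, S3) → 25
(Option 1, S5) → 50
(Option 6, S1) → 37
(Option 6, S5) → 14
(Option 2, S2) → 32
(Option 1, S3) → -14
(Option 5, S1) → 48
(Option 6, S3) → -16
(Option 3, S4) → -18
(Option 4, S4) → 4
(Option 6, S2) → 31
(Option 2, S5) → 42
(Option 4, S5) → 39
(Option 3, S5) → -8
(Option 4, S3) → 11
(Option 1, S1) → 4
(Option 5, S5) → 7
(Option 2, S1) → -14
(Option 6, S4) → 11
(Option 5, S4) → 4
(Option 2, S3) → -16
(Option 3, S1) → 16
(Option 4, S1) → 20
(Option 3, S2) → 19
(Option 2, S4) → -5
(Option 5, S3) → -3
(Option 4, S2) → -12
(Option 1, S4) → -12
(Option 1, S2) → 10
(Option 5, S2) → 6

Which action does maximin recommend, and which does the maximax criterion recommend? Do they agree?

maximin → Option 5; maximax → Option 1 (disagree)

Row minima: Option 1=-14, Option 2=-16, Option 3=-18, Option 4=-12, Option 5=-3, Option 6=-16
Best worst-case = -3 → Option 5.
Row maxima: Option 1=50, Option 2=42, Option 3=25, Option 4=39, Option 5=48, Option 6=37
Best best-case = 50 → Option 1.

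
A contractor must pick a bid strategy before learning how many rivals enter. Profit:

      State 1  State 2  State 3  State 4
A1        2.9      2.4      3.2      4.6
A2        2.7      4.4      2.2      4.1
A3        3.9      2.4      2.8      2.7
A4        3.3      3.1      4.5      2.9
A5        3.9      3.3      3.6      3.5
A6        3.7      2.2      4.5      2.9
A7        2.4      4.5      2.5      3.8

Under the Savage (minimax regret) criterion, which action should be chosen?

Column bests: State 1=3.9, State 2=4.5, State 3=4.5, State 4=4.6.
A1 regrets: 1.0, 2.1, 1.3, 0.0 → max 2.1
A2 regrets: 1.2, 0.1, 2.3, 0.5 → max 2.3
A3 regrets: 0.0, 2.1, 1.7, 1.9 → max 2.1
A4 regrets: 0.6, 1.4, 0.0, 1.7 → max 1.7
A5 regrets: 0.0, 1.2, 0.9, 1.1 → max 1.2
A6 regrets: 0.2, 2.3, 0.0, 1.7 → max 2.3
A7 regrets: 1.5, 0.0, 2.0, 0.8 → max 2.0
Smallest max regret = 1.2 → A5.

A5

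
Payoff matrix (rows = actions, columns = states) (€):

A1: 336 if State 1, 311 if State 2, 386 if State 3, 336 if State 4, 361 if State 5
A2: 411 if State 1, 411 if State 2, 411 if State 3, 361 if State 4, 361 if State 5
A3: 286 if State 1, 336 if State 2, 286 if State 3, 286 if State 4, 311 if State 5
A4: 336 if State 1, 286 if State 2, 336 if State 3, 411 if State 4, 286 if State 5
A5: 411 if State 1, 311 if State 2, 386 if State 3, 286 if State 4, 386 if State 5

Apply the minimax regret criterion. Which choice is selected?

A2

Column bests: State 1=411, State 2=411, State 3=411, State 4=411, State 5=386.
A1 regrets: 75, 100, 25, 75, 25 → max 100
A2 regrets: 0, 0, 0, 50, 25 → max 50
A3 regrets: 125, 75, 125, 125, 75 → max 125
A4 regrets: 75, 125, 75, 0, 100 → max 125
A5 regrets: 0, 100, 25, 125, 0 → max 125
Smallest max regret = 50 → A2.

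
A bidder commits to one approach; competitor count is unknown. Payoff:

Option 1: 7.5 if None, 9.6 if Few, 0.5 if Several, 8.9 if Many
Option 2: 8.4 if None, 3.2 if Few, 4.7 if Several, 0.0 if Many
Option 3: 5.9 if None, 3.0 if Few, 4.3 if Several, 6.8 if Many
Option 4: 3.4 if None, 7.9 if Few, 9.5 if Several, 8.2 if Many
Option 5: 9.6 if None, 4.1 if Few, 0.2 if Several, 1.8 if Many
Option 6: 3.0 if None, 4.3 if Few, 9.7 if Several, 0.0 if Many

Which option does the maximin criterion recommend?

Option 4

Row minima: Option 1=0.5, Option 2=0.0, Option 3=3.0, Option 4=3.4, Option 5=0.2, Option 6=0.0
Best worst-case = 3.4 → Option 4.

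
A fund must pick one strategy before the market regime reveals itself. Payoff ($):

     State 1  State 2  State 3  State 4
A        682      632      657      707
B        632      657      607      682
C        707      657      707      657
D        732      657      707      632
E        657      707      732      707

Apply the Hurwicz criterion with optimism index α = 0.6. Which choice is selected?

A: 0.6·707 + 0.4·632 = 677
B: 0.6·682 + 0.4·607 = 652
C: 0.6·707 + 0.4·657 = 687
D: 0.6·732 + 0.4·632 = 692
E: 0.6·732 + 0.4·657 = 702
Highest Hurwicz score = 702 → E.

E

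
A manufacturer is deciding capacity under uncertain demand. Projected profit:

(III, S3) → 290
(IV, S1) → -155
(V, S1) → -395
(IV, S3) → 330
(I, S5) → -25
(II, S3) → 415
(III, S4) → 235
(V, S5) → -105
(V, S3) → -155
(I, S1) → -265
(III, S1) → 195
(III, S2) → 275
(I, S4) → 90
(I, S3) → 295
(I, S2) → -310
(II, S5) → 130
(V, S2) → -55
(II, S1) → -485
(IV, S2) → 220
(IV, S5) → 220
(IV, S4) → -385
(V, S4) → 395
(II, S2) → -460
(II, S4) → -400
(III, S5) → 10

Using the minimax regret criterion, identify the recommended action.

III

Column bests: S1=195, S2=275, S3=415, S4=395, S5=220.
I regrets: 460, 585, 120, 305, 245 → max 585
II regrets: 680, 735, 0, 795, 90 → max 795
III regrets: 0, 0, 125, 160, 210 → max 210
IV regrets: 350, 55, 85, 780, 0 → max 780
V regrets: 590, 330, 570, 0, 325 → max 590
Smallest max regret = 210 → III.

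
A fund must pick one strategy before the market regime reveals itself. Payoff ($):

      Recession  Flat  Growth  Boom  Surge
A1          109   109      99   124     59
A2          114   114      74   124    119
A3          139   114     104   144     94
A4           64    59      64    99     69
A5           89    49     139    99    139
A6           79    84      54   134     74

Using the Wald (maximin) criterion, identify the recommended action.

A3

Row minima: A1=59, A2=74, A3=94, A4=59, A5=49, A6=54
Best worst-case = 94 → A3.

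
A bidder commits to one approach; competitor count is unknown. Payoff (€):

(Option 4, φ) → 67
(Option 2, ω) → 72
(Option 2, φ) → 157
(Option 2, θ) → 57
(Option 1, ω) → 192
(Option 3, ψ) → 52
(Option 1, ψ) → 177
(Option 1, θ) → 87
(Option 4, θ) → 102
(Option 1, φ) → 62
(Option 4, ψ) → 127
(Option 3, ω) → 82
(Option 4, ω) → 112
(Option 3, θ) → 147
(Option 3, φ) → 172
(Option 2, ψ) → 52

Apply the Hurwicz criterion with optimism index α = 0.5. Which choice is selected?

Option 1: 0.5·192 + 0.5·62 = 127
Option 2: 0.5·157 + 0.5·52 = 104.5
Option 3: 0.5·172 + 0.5·52 = 112
Option 4: 0.5·127 + 0.5·67 = 97
Highest Hurwicz score = 127 → Option 1.

Option 1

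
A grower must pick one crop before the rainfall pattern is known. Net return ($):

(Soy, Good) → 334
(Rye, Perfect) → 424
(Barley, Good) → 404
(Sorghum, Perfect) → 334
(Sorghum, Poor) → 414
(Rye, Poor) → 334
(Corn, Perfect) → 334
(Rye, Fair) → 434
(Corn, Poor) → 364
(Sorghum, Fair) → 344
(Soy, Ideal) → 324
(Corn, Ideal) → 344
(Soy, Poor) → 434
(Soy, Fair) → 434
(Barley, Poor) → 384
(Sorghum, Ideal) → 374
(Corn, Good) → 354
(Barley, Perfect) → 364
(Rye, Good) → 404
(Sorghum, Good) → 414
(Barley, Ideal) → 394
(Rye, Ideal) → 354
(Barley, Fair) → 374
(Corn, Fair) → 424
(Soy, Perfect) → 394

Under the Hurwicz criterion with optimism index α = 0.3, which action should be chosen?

Barley

Rye: 0.3·434 + 0.7·334 = 364
Corn: 0.3·424 + 0.7·334 = 361
Soy: 0.3·434 + 0.7·324 = 357
Barley: 0.3·404 + 0.7·364 = 376
Sorghum: 0.3·414 + 0.7·334 = 358
Highest Hurwicz score = 376 → Barley.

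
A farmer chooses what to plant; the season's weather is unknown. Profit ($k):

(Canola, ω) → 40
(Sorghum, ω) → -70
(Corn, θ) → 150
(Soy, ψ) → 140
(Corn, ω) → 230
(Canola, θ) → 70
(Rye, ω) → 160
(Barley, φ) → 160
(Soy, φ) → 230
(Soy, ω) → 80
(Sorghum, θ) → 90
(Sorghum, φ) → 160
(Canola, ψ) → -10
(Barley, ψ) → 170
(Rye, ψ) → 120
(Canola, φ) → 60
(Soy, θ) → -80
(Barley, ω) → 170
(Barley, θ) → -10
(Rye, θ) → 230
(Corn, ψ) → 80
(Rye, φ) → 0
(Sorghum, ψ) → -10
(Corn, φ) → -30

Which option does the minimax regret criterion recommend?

Column bests: θ=230, φ=230, ψ=170, ω=230.
Corn regrets: 80, 260, 90, 0 → max 260
Canola regrets: 160, 170, 180, 190 → max 190
Soy regrets: 310, 0, 30, 150 → max 310
Rye regrets: 0, 230, 50, 70 → max 230
Sorghum regrets: 140, 70, 180, 300 → max 300
Barley regrets: 240, 70, 0, 60 → max 240
Smallest max regret = 190 → Canola.

Canola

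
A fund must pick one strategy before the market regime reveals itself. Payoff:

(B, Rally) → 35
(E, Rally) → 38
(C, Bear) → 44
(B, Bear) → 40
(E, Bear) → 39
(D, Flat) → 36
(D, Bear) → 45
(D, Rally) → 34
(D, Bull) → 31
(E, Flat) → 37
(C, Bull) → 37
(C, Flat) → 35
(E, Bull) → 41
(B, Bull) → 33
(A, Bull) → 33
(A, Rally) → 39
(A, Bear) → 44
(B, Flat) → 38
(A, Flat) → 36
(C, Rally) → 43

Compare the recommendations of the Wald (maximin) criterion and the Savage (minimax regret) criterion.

Row minima: A=33, B=33, C=35, D=31, E=37
Best worst-case = 37 → E.
Column bests: Bear=45, Flat=38, Bull=41, Rally=43.
A regrets: 1, 2, 8, 4 → max 8
B regrets: 5, 0, 8, 8 → max 8
C regrets: 1, 3, 4, 0 → max 4
D regrets: 0, 2, 10, 9 → max 10
E regrets: 6, 1, 0, 5 → max 6
Smallest max regret = 4 → C.

maximin → E; minimax regret → C (disagree)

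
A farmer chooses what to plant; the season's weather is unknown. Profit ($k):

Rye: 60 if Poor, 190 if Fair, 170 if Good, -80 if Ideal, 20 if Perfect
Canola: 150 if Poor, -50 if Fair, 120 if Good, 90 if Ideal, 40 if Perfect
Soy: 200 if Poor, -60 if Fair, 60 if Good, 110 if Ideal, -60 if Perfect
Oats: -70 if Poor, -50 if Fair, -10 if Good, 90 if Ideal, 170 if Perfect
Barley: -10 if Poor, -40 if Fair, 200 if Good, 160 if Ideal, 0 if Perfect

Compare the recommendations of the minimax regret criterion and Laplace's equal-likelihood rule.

Column bests: Poor=200, Fair=190, Good=200, Ideal=160, Perfect=170.
Rye regrets: 140, 0, 30, 240, 150 → max 240
Canola regrets: 50, 240, 80, 70, 130 → max 240
Soy regrets: 0, 250, 140, 50, 230 → max 250
Oats regrets: 270, 240, 210, 70, 0 → max 270
Barley regrets: 210, 230, 0, 0, 170 → max 230
Smallest max regret = 230 → Barley.
Row averages: Rye=72, Canola=70, Soy=50, Oats=26, Barley=62
Highest average = 72 → Rye.

minimax regret → Barley; laplace → Rye (disagree)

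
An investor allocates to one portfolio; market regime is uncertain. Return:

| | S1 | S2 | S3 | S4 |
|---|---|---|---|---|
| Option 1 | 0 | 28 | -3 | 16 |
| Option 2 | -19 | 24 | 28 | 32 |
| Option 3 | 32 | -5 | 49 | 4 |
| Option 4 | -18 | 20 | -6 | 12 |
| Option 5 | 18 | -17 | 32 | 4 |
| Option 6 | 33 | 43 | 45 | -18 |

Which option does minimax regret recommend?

Column bests: S1=33, S2=43, S3=49, S4=32.
Option 1 regrets: 33, 15, 52, 16 → max 52
Option 2 regrets: 52, 19, 21, 0 → max 52
Option 3 regrets: 1, 48, 0, 28 → max 48
Option 4 regrets: 51, 23, 55, 20 → max 55
Option 5 regrets: 15, 60, 17, 28 → max 60
Option 6 regrets: 0, 0, 4, 50 → max 50
Smallest max regret = 48 → Option 3.

Option 3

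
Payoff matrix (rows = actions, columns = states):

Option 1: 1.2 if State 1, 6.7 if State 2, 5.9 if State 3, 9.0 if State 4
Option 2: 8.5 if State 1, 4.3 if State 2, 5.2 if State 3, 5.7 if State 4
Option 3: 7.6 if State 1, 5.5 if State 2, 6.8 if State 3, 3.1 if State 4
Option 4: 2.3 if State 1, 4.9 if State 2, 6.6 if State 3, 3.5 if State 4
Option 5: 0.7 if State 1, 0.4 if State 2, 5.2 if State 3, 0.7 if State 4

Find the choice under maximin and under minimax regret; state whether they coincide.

Row minima: Option 1=1.2, Option 2=4.3, Option 3=3.1, Option 4=2.3, Option 5=0.4
Best worst-case = 4.3 → Option 2.
Column bests: State 1=8.5, State 2=6.7, State 3=6.8, State 4=9.0.
Option 1 regrets: 7.3, 0.0, 0.9, 0.0 → max 7.3
Option 2 regrets: 0.0, 2.4, 1.6, 3.3 → max 3.3
Option 3 regrets: 0.9, 1.2, 0.0, 5.9 → max 5.9
Option 4 regrets: 6.2, 1.8, 0.2, 5.5 → max 6.2
Option 5 regrets: 7.8, 6.3, 1.6, 8.3 → max 8.3
Smallest max regret = 3.3 → Option 2.

maximin → Option 2; minimax regret → Option 2 (agree)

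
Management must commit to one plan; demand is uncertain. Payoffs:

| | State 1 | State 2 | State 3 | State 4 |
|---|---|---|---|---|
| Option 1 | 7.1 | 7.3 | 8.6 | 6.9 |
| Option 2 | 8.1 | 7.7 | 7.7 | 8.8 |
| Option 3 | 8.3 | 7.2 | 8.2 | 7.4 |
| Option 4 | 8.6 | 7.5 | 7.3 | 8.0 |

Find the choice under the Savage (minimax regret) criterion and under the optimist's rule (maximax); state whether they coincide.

minimax regret → Option 2; maximax → Option 2 (agree)

Column bests: State 1=8.6, State 2=7.7, State 3=8.6, State 4=8.8.
Option 1 regrets: 1.5, 0.4, 0.0, 1.9 → max 1.9
Option 2 regrets: 0.5, 0.0, 0.9, 0.0 → max 0.9
Option 3 regrets: 0.3, 0.5, 0.4, 1.4 → max 1.4
Option 4 regrets: 0.0, 0.2, 1.3, 0.8 → max 1.3
Smallest max regret = 0.9 → Option 2.
Row maxima: Option 1=8.6, Option 2=8.8, Option 3=8.3, Option 4=8.6
Best best-case = 8.8 → Option 2.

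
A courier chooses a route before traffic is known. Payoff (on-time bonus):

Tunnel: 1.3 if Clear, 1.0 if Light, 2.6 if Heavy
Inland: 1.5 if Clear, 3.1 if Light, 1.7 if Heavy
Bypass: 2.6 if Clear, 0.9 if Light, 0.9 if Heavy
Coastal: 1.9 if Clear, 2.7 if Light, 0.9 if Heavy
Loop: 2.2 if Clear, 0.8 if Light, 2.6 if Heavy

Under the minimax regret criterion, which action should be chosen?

Inland

Column bests: Clear=2.6, Light=3.1, Heavy=2.6.
Tunnel regrets: 1.3, 2.1, 0.0 → max 2.1
Inland regrets: 1.1, 0.0, 0.9 → max 1.1
Bypass regrets: 0.0, 2.2, 1.7 → max 2.2
Coastal regrets: 0.7, 0.4, 1.7 → max 1.7
Loop regrets: 0.4, 2.3, 0.0 → max 2.3
Smallest max regret = 1.1 → Inland.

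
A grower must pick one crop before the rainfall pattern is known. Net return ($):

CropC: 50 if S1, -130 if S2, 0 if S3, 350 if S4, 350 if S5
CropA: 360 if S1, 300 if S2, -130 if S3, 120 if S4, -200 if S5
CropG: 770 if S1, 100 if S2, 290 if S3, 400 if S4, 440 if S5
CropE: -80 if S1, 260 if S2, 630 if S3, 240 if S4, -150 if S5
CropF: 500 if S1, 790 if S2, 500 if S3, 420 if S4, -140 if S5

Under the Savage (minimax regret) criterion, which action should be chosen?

CropF

Column bests: S1=770, S2=790, S3=630, S4=420, S5=440.
CropC regrets: 720, 920, 630, 70, 90 → max 920
CropA regrets: 410, 490, 760, 300, 640 → max 760
CropG regrets: 0, 690, 340, 20, 0 → max 690
CropE regrets: 850, 530, 0, 180, 590 → max 850
CropF regrets: 270, 0, 130, 0, 580 → max 580
Smallest max regret = 580 → CropF.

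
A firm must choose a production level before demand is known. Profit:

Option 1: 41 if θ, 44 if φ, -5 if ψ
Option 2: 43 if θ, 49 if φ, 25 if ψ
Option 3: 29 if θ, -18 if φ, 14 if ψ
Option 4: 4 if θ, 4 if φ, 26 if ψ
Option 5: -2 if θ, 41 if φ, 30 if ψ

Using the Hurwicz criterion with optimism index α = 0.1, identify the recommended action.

Option 2

Option 1: 0.1·44 + 0.9·(-5) = -0.1
Option 2: 0.1·49 + 0.9·25 = 27.4
Option 3: 0.1·29 + 0.9·(-18) = -13.3
Option 4: 0.1·26 + 0.9·4 = 6.2
Option 5: 0.1·41 + 0.9·(-2) = 2.3
Highest Hurwicz score = 27.4 → Option 2.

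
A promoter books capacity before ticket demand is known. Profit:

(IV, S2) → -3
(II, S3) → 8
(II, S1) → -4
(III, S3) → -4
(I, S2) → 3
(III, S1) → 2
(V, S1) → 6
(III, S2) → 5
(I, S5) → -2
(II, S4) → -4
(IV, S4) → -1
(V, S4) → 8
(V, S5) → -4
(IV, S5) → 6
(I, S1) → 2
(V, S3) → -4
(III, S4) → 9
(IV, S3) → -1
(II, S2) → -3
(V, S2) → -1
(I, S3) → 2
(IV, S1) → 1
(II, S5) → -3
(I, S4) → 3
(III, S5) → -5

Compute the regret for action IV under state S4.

Best payoff under S4 is 9.
Regret = 9 − (-1) = 10.

10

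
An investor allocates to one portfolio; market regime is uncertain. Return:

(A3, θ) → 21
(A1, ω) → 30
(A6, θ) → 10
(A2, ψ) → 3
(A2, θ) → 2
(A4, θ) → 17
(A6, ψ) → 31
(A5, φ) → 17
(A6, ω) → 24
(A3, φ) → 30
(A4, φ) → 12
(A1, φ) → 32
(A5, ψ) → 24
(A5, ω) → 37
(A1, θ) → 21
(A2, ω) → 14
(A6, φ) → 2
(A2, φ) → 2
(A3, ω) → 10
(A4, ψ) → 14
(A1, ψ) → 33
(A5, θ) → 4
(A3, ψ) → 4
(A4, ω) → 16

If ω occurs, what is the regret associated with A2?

Best payoff under ω is 37.
Regret = 37 − 14 = 23.

23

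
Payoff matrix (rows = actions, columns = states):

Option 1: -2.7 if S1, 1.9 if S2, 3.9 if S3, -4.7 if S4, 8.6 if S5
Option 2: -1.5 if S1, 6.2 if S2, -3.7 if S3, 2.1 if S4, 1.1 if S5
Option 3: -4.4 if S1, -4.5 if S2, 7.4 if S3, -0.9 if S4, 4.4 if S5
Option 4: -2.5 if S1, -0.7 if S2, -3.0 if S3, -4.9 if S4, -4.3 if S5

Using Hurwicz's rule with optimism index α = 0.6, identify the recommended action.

Option 1

Option 1: 0.6·8.6 + 0.4·(-4.7) = 3.28
Option 2: 0.6·6.2 + 0.4·(-3.7) = 2.24
Option 3: 0.6·7.4 + 0.4·(-4.5) = 2.64
Option 4: 0.6·(-0.7) + 0.4·(-4.9) = -2.38
Highest Hurwicz score = 3.28 → Option 1.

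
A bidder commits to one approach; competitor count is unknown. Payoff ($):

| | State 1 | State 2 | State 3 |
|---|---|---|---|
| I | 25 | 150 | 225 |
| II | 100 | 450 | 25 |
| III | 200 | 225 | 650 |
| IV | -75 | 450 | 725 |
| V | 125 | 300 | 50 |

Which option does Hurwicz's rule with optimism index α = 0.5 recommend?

III

I: 0.5·225 + 0.5·25 = 125
II: 0.5·450 + 0.5·25 = 237.5
III: 0.5·650 + 0.5·200 = 425
IV: 0.5·725 + 0.5·(-75) = 325
V: 0.5·300 + 0.5·50 = 175
Highest Hurwicz score = 425 → III.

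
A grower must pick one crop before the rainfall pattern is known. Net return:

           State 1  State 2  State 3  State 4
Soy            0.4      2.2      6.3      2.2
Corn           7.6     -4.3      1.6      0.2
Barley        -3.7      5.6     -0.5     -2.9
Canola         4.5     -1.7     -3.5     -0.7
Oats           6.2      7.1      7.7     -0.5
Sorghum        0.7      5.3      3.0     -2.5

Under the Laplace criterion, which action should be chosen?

Oats

Row averages: Soy=2.775, Corn=1.275, Barley=-0.375, Canola=-0.35, Oats=5.125, Sorghum=1.625
Highest average = 5.125 → Oats.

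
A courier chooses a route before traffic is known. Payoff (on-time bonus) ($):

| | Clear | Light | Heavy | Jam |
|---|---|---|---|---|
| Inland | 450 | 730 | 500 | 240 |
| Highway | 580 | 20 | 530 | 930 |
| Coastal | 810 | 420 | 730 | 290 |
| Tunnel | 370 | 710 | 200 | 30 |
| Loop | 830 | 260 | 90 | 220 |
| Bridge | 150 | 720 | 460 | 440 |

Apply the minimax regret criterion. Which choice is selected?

Column bests: Clear=830, Light=730, Heavy=730, Jam=930.
Inland regrets: 380, 0, 230, 690 → max 690
Highway regrets: 250, 710, 200, 0 → max 710
Coastal regrets: 20, 310, 0, 640 → max 640
Tunnel regrets: 460, 20, 530, 900 → max 900
Loop regrets: 0, 470, 640, 710 → max 710
Bridge regrets: 680, 10, 270, 490 → max 680
Smallest max regret = 640 → Coastal.

Coastal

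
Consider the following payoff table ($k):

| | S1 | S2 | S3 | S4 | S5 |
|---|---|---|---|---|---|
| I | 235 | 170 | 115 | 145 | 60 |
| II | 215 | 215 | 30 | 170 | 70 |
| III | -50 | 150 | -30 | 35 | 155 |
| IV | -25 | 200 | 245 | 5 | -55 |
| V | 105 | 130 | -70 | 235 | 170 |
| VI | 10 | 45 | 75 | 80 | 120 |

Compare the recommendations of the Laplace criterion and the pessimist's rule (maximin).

laplace → I; maximin → I (agree)

Row averages: I=145, II=140, III=52, IV=74, V=114, VI=66
Highest average = 145 → I.
Row minima: I=60, II=30, III=-50, IV=-55, V=-70, VI=10
Best worst-case = 60 → I.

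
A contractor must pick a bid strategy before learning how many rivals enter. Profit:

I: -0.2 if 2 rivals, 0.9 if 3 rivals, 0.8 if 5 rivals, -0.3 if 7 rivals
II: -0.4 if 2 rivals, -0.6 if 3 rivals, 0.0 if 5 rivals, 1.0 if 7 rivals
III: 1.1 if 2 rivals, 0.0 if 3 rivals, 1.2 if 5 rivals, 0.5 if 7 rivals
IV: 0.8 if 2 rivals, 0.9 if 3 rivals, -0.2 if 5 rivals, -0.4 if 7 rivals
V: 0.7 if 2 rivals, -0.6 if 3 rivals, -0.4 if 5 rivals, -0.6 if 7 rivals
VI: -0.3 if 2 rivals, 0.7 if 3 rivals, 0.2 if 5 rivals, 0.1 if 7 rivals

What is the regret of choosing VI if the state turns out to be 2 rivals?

1.4

Best payoff under 2 rivals is 1.1.
Regret = 1.1 − (-0.3) = 1.4.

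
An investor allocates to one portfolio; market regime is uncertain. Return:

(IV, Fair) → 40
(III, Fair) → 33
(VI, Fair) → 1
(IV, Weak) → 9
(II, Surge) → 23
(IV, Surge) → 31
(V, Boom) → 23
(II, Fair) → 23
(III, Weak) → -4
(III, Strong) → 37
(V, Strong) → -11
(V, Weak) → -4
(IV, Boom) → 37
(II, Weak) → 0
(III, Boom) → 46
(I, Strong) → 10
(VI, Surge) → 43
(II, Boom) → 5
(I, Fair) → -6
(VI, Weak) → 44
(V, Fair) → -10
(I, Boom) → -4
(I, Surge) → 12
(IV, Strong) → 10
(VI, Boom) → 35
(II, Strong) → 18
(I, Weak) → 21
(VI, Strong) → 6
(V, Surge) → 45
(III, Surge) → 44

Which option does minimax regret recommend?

Column bests: Weak=44, Fair=40, Strong=37, Boom=46, Surge=45.
I regrets: 23, 46, 27, 50, 33 → max 50
II regrets: 44, 17, 19, 41, 22 → max 44
III regrets: 48, 7, 0, 0, 1 → max 48
IV regrets: 35, 0, 27, 9, 14 → max 35
V regrets: 48, 50, 48, 23, 0 → max 50
VI regrets: 0, 39, 31, 11, 2 → max 39
Smallest max regret = 35 → IV.

IV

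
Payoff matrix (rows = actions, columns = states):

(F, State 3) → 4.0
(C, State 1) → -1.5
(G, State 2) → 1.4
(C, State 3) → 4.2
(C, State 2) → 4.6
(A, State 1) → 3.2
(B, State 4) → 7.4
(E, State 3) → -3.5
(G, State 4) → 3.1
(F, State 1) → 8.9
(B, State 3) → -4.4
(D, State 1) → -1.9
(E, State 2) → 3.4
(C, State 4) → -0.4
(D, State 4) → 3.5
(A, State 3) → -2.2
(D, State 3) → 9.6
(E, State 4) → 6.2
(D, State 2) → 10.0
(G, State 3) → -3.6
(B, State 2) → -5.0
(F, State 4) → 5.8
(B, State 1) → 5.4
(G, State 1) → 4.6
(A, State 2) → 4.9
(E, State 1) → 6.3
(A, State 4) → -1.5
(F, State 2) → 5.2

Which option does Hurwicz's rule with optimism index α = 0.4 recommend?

F

A: 0.4·4.9 + 0.6·(-2.2) = 0.64
B: 0.4·7.4 + 0.6·(-5.0) = -0.04
C: 0.4·4.6 + 0.6·(-1.5) = 0.94
D: 0.4·10.0 + 0.6·(-1.9) = 2.86
E: 0.4·6.3 + 0.6·(-3.5) = 0.42
F: 0.4·8.9 + 0.6·4.0 = 5.96
G: 0.4·4.6 + 0.6·(-3.6) = -0.32
Highest Hurwicz score = 5.96 → F.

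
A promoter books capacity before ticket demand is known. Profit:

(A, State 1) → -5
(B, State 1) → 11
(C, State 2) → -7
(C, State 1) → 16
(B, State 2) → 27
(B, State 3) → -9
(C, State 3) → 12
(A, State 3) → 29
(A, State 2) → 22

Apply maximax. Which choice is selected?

A

Row maxima: A=29, B=27, C=16
Best best-case = 29 → A.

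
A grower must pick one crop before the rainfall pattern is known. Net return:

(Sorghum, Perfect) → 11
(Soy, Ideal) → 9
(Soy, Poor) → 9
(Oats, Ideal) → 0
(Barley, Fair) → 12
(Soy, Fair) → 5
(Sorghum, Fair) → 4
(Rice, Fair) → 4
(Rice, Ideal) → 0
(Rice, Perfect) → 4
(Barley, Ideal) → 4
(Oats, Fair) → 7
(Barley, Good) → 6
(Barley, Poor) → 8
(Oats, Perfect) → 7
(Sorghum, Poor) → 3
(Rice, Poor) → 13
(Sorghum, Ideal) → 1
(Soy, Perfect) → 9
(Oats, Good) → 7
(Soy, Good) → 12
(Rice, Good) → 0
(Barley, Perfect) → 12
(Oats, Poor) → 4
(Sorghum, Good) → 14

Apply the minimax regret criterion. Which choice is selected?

Column bests: Poor=13, Fair=12, Good=14, Ideal=9, Perfect=12.
Soy regrets: 4, 7, 2, 0, 3 → max 7
Barley regrets: 5, 0, 8, 5, 0 → max 8
Sorghum regrets: 10, 8, 0, 8, 1 → max 10
Oats regrets: 9, 5, 7, 9, 5 → max 9
Rice regrets: 0, 8, 14, 9, 8 → max 14
Smallest max regret = 7 → Soy.

Soy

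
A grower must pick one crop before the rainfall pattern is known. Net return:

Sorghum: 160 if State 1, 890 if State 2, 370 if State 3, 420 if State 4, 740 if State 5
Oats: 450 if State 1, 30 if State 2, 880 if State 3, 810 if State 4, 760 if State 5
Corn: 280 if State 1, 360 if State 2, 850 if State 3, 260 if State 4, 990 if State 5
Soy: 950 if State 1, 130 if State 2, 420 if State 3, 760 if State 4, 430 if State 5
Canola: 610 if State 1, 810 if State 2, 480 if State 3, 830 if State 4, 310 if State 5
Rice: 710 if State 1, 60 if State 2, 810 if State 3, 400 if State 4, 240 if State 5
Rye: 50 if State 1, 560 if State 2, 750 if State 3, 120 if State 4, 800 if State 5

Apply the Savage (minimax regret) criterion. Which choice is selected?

Corn

Column bests: State 1=950, State 2=890, State 3=880, State 4=830, State 5=990.
Sorghum regrets: 790, 0, 510, 410, 250 → max 790
Oats regrets: 500, 860, 0, 20, 230 → max 860
Corn regrets: 670, 530, 30, 570, 0 → max 670
Soy regrets: 0, 760, 460, 70, 560 → max 760
Canola regrets: 340, 80, 400, 0, 680 → max 680
Rice regrets: 240, 830, 70, 430, 750 → max 830
Rye regrets: 900, 330, 130, 710, 190 → max 900
Smallest max regret = 670 → Corn.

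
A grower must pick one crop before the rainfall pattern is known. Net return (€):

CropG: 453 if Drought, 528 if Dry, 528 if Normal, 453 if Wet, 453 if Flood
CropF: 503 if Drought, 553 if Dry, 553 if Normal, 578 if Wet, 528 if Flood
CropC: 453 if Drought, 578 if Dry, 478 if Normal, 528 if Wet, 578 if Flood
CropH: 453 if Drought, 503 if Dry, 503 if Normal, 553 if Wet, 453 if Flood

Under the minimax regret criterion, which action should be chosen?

Column bests: Drought=503, Dry=578, Normal=553, Wet=578, Flood=578.
CropG regrets: 50, 50, 25, 125, 125 → max 125
CropF regrets: 0, 25, 0, 0, 50 → max 50
CropC regrets: 50, 0, 75, 50, 0 → max 75
CropH regrets: 50, 75, 50, 25, 125 → max 125
Smallest max regret = 50 → CropF.

CropF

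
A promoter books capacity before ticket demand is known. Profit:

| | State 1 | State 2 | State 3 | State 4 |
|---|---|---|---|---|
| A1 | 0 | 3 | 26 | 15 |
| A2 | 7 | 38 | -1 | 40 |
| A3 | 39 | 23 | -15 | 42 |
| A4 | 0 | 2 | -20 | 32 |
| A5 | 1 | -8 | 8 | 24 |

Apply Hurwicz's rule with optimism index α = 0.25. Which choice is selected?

A1: 0.25·26 + 0.75·0 = 6.5
A2: 0.25·40 + 0.75·(-1) = 9.25
A3: 0.25·42 + 0.75·(-15) = -0.75
A4: 0.25·32 + 0.75·(-20) = -7
A5: 0.25·24 + 0.75·(-8) = 0
Highest Hurwicz score = 9.25 → A2.

A2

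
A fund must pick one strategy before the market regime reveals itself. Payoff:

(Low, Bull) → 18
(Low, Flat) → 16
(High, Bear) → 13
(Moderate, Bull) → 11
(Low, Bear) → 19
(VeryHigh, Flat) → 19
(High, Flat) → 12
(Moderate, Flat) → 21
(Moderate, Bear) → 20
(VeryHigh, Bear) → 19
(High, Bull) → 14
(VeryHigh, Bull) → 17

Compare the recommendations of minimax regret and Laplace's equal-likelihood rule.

minimax regret → VeryHigh; laplace → VeryHigh (agree)

Column bests: Bear=20, Flat=21, Bull=18.
Low regrets: 1, 5, 0 → max 5
Moderate regrets: 0, 0, 7 → max 7
High regrets: 7, 9, 4 → max 9
VeryHigh regrets: 1, 2, 1 → max 2
Smallest max regret = 2 → VeryHigh.
Row averages: Low=53/3, Moderate=52/3, High=13, VeryHigh=55/3
Highest average = 55/3 → VeryHigh.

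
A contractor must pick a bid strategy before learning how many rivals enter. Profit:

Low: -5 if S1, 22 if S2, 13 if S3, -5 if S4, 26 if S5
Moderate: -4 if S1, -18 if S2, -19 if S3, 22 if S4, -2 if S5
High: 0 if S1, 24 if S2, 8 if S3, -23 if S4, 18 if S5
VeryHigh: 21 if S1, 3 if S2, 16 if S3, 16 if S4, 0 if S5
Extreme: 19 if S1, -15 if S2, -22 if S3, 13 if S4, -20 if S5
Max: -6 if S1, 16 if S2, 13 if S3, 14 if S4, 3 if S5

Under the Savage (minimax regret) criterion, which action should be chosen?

VeryHigh

Column bests: S1=21, S2=24, S3=16, S4=22, S5=26.
Low regrets: 26, 2, 3, 27, 0 → max 27
Moderate regrets: 25, 42, 35, 0, 28 → max 42
High regrets: 21, 0, 8, 45, 8 → max 45
VeryHigh regrets: 0, 21, 0, 6, 26 → max 26
Extreme regrets: 2, 39, 38, 9, 46 → max 46
Max regrets: 27, 8, 3, 8, 23 → max 27
Smallest max regret = 26 → VeryHigh.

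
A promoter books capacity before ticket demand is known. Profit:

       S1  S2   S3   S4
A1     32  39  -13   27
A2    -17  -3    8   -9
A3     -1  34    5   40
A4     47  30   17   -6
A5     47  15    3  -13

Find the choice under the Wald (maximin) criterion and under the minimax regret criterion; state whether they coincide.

maximin → A3; minimax regret → A1 (disagree)

Row minima: A1=-13, A2=-17, A3=-1, A4=-6, A5=-13
Best worst-case = -1 → A3.
Column bests: S1=47, S2=39, S3=17, S4=40.
A1 regrets: 15, 0, 30, 13 → max 30
A2 regrets: 64, 42, 9, 49 → max 64
A3 regrets: 48, 5, 12, 0 → max 48
A4 regrets: 0, 9, 0, 46 → max 46
A5 regrets: 0, 24, 14, 53 → max 53
Smallest max regret = 30 → A1.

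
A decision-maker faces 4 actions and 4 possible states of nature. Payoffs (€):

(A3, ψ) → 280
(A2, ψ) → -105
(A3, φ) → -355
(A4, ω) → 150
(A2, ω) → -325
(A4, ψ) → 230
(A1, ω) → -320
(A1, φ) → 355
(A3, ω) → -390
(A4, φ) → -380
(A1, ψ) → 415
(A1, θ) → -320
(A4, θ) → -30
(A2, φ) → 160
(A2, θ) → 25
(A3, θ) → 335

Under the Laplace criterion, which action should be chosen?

Row averages: A1=32.5, A2=-61.25, A3=-32.5, A4=-7.5
Highest average = 32.5 → A1.

A1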